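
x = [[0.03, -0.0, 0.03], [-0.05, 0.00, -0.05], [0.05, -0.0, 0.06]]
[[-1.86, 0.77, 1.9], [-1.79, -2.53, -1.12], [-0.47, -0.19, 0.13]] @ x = [[0.0, 0.0, 0.02],[0.02, 0.00, 0.01],[0.0, 0.00, 0.0]]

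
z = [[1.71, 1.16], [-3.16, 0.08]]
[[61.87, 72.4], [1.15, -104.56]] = z@ [[0.95, 33.42], [51.94, 13.15]]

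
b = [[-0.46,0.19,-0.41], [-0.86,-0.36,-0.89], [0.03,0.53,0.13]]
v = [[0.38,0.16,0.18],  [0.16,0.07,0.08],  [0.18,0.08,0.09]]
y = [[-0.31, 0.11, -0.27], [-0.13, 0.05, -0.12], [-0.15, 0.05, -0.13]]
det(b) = 0.00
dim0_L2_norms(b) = [0.98, 0.67, 0.99]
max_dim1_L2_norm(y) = 0.43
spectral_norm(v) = 0.53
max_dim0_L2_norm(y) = 0.37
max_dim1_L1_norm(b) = 2.11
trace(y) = -0.39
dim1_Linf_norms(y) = [0.31, 0.13, 0.15]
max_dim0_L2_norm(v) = 0.45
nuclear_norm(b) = 2.02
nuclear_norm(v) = 0.54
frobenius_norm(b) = 1.54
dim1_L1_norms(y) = [0.69, 0.3, 0.33]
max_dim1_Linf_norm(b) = 0.89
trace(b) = -0.69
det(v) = -0.00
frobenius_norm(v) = 0.53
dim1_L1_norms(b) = [1.06, 2.11, 0.69]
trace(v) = 0.54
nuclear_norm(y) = 0.51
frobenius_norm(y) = 0.51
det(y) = 0.00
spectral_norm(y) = 0.51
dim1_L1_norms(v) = [0.72, 0.31, 0.35]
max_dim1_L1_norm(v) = 0.72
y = v @ b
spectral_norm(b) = 1.42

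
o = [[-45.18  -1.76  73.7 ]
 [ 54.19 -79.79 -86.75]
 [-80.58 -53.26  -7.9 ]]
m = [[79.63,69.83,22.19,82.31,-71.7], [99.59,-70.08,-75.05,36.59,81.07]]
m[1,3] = 36.59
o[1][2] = -86.75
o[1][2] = -86.75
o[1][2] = -86.75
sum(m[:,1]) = -0.25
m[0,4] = -71.7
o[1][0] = 54.19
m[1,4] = 81.07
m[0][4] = -71.7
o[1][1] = -79.79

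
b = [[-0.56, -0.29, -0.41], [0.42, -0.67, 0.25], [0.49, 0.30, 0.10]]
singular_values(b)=[0.97, 0.79, 0.17]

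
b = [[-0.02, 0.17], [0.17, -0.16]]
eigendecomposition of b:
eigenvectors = [[0.83, -0.56], [0.56, 0.83]]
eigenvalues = [0.09, -0.27]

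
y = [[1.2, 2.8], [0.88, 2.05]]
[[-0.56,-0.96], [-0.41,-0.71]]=y @ [[-0.26,0.13],[-0.09,-0.40]]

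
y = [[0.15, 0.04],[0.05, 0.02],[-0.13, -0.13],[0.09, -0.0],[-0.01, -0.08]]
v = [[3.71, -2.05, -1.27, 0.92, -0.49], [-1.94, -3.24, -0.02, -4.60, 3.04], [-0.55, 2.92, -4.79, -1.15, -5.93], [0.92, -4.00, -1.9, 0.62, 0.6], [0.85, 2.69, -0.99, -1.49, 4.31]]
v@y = [[0.71, 0.31], [-0.89, -0.38], [0.64, 1.13], [0.23, 0.16], [0.21, -0.13]]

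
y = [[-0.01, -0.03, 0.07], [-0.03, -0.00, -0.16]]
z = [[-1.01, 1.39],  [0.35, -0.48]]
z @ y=[[-0.03, 0.03, -0.29],[0.01, -0.01, 0.1]]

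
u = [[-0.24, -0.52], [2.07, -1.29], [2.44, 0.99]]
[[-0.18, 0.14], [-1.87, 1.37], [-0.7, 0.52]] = u @ [[-0.53, 0.39], [0.6, -0.44]]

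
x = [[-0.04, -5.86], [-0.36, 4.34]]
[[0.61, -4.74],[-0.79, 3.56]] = x@[[0.87,  -0.11],[-0.11,  0.81]]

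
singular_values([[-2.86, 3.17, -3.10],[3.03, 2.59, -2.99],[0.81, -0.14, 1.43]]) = [6.06, 4.23, 0.9]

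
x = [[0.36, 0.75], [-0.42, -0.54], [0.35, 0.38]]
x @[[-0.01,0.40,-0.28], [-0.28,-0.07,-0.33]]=[[-0.21, 0.09, -0.35],[0.16, -0.13, 0.3],[-0.11, 0.11, -0.22]]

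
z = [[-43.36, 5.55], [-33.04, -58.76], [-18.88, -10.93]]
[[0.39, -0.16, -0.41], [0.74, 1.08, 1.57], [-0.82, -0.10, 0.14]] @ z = [[-3.88,16.05], [-97.41,-76.51], [36.22,-0.21]]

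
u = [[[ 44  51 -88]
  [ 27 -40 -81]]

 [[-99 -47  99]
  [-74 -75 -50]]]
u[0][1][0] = 27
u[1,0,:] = [-99, -47, 99]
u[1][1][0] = -74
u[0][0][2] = -88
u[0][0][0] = 44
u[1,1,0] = -74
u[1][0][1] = -47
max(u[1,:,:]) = 99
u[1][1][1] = -75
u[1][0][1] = -47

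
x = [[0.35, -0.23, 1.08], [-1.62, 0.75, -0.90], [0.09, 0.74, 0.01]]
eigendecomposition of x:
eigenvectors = [[0.70+0.00j, 0.24+0.28j, 0.24-0.28j], [(0.44+0j), (-0.81+0j), -0.81-0.00j], [(-0.57+0j), (-0.3+0.34j), (-0.3-0.34j)]]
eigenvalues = [(-0.67+0j), (0.89+0.93j), (0.89-0.93j)]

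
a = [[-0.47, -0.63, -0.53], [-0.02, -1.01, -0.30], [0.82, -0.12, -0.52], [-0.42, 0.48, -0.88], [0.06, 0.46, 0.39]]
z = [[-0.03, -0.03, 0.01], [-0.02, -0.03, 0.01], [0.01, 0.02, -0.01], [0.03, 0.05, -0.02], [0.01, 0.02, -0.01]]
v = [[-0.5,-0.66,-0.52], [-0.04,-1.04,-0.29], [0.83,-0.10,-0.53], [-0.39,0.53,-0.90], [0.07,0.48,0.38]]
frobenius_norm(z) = 0.09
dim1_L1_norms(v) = [1.68, 1.37, 1.46, 1.82, 0.93]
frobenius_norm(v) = 2.17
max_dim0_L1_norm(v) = 2.81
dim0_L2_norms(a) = [1.04, 1.37, 1.25]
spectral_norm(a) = 1.49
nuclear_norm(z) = 0.10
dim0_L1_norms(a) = [1.79, 2.7, 2.62]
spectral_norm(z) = 0.09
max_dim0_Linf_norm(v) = 1.04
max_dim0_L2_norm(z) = 0.07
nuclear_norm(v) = 3.71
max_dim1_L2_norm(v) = 1.11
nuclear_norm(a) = 3.62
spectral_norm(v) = 1.52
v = a + z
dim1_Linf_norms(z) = [0.03, 0.03, 0.02, 0.05, 0.02]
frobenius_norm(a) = 2.12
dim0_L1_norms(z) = [0.1, 0.15, 0.06]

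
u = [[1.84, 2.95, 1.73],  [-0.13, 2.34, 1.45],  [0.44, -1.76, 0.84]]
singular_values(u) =[4.71, 1.85, 1.05]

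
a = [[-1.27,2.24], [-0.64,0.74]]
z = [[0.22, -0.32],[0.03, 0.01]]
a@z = [[-0.21,0.43], [-0.12,0.21]]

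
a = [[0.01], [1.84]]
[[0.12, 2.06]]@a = [[3.79]]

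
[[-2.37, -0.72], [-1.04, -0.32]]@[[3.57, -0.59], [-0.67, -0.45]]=[[-7.98, 1.72], [-3.50, 0.76]]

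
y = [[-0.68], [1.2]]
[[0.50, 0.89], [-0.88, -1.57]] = y @ [[-0.73, -1.31]]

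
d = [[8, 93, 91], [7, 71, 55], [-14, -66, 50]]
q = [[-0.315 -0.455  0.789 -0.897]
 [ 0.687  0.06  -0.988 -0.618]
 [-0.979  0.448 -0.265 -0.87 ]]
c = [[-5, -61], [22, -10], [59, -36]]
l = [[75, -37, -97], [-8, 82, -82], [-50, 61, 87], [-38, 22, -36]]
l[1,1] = 82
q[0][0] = -0.315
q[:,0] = [-0.315, 0.687, -0.979]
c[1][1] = -10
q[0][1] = -0.455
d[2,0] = -14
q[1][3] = -0.618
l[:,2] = [-97, -82, 87, -36]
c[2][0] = 59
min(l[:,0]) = -50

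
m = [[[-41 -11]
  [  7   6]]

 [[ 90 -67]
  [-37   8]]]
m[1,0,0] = 90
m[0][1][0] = 7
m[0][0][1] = -11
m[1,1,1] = 8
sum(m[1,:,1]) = -59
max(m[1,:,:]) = 90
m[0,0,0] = -41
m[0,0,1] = -11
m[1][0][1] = -67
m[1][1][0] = -37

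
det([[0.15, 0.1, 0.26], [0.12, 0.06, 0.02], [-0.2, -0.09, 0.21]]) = -0.000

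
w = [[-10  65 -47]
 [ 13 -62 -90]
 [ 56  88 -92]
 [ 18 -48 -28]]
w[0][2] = -47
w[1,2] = -90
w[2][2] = -92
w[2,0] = 56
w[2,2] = -92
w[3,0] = 18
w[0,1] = 65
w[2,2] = -92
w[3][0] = 18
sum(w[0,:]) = 8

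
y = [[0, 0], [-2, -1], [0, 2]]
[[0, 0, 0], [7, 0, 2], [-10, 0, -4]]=y@[[-1, 0, 0], [-5, 0, -2]]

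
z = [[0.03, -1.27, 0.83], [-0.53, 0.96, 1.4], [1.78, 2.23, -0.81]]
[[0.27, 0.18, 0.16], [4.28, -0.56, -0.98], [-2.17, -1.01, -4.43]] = z @[[-1.57, -0.28, -1.94], [0.94, -0.33, -0.77], [1.82, -0.28, -0.91]]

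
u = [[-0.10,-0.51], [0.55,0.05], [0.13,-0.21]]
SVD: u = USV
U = [[-0.65, -0.65], [0.76, -0.59], [-0.05, -0.48]]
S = [0.61, 0.52]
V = [[0.78, 0.63],[-0.63, 0.78]]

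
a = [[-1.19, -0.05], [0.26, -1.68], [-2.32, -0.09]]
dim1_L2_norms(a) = [1.19, 1.7, 2.32]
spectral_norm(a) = 2.62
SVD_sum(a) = [[-1.19, 0.05], [0.33, -0.01], [-2.31, 0.1]] + [[-0.0, -0.1], [-0.07, -1.67], [-0.01, -0.19]]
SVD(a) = [[-0.45,-0.06], [0.13,-0.99], [-0.88,-0.11]] @ diag([2.621665036338279, 1.6810628891393111]) @ [[1.00, -0.04], [0.04, 1.0]]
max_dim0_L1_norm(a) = 3.77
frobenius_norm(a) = 3.11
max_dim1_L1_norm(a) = 2.41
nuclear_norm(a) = 4.30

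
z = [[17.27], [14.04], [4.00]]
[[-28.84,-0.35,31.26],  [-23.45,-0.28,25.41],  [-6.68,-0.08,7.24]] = z @[[-1.67,-0.02,1.81]]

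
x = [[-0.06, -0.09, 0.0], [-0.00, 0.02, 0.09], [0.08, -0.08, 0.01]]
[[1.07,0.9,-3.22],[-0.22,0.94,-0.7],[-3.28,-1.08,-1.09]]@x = [[-0.32, 0.18, 0.05], [-0.04, 0.09, 0.08], [0.11, 0.36, -0.11]]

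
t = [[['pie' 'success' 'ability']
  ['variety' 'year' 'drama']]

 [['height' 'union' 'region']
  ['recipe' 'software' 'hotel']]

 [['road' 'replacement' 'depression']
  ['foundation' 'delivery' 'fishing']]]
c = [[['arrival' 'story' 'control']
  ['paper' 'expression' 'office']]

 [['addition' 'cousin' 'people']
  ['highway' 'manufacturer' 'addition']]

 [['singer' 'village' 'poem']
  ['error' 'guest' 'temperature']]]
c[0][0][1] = 'story'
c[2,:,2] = ['poem', 'temperature']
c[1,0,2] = 'people'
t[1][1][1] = 'software'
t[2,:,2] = ['depression', 'fishing']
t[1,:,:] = [['height', 'union', 'region'], ['recipe', 'software', 'hotel']]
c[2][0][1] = 'village'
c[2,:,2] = ['poem', 'temperature']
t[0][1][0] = 'variety'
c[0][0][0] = 'arrival'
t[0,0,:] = ['pie', 'success', 'ability']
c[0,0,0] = 'arrival'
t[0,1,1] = 'year'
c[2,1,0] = 'error'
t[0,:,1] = ['success', 'year']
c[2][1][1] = 'guest'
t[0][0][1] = 'success'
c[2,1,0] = 'error'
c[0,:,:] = [['arrival', 'story', 'control'], ['paper', 'expression', 'office']]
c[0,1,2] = 'office'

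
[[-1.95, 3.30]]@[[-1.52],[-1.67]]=[[-2.55]]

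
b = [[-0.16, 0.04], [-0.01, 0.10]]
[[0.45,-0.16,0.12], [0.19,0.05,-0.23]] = b@[[-2.41, 1.19, -1.35], [1.66, 0.65, -2.43]]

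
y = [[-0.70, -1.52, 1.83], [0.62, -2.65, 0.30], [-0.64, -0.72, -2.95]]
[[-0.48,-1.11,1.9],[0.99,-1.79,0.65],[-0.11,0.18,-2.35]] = y @ [[0.84,-0.19,-0.1], [-0.19,0.61,-0.17], [-0.10,-0.17,0.86]]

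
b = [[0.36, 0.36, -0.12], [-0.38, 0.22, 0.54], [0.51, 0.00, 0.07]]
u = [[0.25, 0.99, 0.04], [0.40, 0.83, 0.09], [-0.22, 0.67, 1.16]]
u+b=[[0.61, 1.35, -0.08], [0.02, 1.05, 0.63], [0.29, 0.67, 1.23]]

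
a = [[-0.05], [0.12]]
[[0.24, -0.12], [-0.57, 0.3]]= a @ [[-4.71, 2.48]]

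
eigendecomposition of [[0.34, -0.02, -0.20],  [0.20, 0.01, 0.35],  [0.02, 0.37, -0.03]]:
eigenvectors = [[-0.69+0.00j, -0.69-0.00j, 0.17+0.00j], [-0.10+0.53j, (-0.1-0.53j), -0.69+0.00j], [0.07+0.48j, 0.07-0.48j, 0.70+0.00j]]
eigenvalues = [(0.36+0.15j), (0.36-0.15j), (-0.39+0j)]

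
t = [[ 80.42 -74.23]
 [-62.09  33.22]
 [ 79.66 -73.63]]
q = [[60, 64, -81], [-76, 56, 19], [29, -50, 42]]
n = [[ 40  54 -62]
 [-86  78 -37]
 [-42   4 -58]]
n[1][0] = -86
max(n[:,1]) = 78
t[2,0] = 79.66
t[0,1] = -74.23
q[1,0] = -76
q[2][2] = 42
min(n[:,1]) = 4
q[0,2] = -81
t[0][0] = 80.42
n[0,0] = 40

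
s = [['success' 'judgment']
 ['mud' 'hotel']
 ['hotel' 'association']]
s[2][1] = 'association'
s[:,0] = ['success', 'mud', 'hotel']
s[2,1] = 'association'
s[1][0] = 'mud'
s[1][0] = 'mud'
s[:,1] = ['judgment', 'hotel', 'association']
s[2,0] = 'hotel'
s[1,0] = 'mud'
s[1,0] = 'mud'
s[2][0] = 'hotel'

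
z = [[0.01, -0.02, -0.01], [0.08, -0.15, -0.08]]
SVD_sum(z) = [[0.01, -0.02, -0.01], [0.08, -0.15, -0.08]] + [[-0.0, -0.0, 0.0], [0.0, 0.0, -0.00]]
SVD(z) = [[-0.13, -0.99], [-0.99, 0.13]] @ diag([0.18947148304768835, 0.0007463991623568818]) @ [[-0.43, 0.8, 0.43], [0.56, 0.60, -0.56]]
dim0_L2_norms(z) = [0.08, 0.15, 0.08]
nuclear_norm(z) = 0.19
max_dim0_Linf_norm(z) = 0.15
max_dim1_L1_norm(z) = 0.31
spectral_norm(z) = 0.19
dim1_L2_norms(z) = [0.02, 0.19]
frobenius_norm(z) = 0.19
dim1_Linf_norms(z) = [0.02, 0.15]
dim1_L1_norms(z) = [0.04, 0.31]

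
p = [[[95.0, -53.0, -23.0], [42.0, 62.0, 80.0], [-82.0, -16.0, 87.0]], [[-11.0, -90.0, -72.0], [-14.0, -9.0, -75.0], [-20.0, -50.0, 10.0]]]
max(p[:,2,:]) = 87.0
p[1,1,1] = -9.0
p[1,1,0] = -14.0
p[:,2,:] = [[-82.0, -16.0, 87.0], [-20.0, -50.0, 10.0]]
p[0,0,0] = 95.0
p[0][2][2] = 87.0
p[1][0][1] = -90.0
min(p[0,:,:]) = -82.0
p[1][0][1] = -90.0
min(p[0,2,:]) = -82.0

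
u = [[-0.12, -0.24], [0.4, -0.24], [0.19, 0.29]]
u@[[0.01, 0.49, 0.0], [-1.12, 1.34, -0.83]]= [[0.27,  -0.38,  0.2],[0.27,  -0.13,  0.20],[-0.32,  0.48,  -0.24]]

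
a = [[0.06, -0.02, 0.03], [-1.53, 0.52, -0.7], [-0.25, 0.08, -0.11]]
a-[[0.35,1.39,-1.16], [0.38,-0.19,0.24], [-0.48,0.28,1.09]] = [[-0.29,-1.41,1.19], [-1.91,0.71,-0.94], [0.23,-0.20,-1.20]]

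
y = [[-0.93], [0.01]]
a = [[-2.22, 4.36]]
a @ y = [[2.11]]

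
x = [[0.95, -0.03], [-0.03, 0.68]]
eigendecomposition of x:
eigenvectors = [[0.99, 0.11], [-0.11, 0.99]]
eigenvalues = [0.95, 0.68]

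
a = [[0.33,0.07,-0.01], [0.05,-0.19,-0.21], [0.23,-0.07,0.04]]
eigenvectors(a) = [[-0.70,0.23,0.11], [0.22,-0.49,-0.95], [-0.68,0.84,-0.3]]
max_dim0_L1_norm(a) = 0.61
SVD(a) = [[-0.81, 0.22, -0.55], [-0.17, -0.98, -0.14], [-0.57, -0.03, 0.82]] @ diag([0.40573408621866613, 0.28625901228279543, 0.09713716676526286]) @ [[-1.00,0.04,0.05], [0.06,0.71,0.70], [0.01,-0.71,0.71]]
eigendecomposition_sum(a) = [[0.38, 0.06, -0.07], [-0.12, -0.02, 0.02], [0.38, 0.06, -0.07]] + [[-0.05, -0.02, 0.04],[0.1, 0.04, -0.09],[-0.17, -0.07, 0.15]] + [[-0.01, 0.02, 0.02], [0.07, -0.21, -0.14], [0.02, -0.07, -0.05]]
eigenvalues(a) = [0.3, 0.14, -0.26]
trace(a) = 0.18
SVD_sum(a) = [[0.33, -0.01, -0.02], [0.07, -0.00, -0.00], [0.23, -0.01, -0.01]] + [[0.00, 0.04, 0.04], [-0.02, -0.20, -0.2], [-0.00, -0.01, -0.01]] + [[-0.0,0.04,-0.04], [-0.0,0.01,-0.01], [0.0,-0.06,0.06]]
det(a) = -0.01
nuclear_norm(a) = 0.79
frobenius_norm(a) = 0.51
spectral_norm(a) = 0.41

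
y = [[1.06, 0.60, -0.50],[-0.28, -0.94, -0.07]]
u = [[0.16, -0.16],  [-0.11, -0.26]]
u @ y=[[0.21, 0.25, -0.07],[-0.04, 0.18, 0.07]]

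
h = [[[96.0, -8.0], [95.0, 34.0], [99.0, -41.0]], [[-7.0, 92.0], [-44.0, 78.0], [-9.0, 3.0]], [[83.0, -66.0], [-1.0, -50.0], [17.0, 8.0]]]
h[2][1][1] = -50.0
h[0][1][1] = 34.0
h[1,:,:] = [[-7.0, 92.0], [-44.0, 78.0], [-9.0, 3.0]]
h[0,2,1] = -41.0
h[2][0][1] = -66.0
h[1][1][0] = -44.0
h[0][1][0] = 95.0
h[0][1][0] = 95.0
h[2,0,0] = 83.0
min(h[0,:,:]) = -41.0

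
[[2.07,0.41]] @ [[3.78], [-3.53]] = [[6.38]]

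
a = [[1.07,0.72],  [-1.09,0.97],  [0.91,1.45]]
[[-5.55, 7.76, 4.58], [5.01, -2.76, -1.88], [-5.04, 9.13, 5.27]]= a@ [[-4.93, 5.22, 3.18], [-0.38, 3.02, 1.64]]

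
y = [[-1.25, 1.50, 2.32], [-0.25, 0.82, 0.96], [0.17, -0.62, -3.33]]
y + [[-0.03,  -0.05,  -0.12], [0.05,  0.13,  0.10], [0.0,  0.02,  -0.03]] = [[-1.28, 1.45, 2.20], [-0.20, 0.95, 1.06], [0.17, -0.6, -3.36]]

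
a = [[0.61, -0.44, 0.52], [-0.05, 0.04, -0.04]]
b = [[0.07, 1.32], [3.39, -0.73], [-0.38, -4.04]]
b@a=[[-0.02, 0.02, -0.02],[2.10, -1.52, 1.79],[-0.03, 0.01, -0.04]]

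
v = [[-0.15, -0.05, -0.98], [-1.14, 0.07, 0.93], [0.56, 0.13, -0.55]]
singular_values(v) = [1.77, 0.8, 0.15]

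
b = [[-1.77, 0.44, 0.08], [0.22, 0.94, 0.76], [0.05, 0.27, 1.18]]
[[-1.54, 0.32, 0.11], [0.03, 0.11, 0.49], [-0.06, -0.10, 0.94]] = b @ [[0.84, -0.12, -0.06], [-0.12, 0.26, -0.14], [-0.06, -0.14, 0.83]]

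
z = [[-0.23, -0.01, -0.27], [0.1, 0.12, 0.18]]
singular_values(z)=[0.41, 0.1]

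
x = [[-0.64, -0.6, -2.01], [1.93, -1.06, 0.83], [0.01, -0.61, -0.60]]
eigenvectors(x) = [[(0.14-0.52j),(0.14+0.52j),-0.62+0.00j], [-0.79+0.00j,(-0.79-0j),(-0.63+0j)], [(-0.12-0.26j),-0.12+0.26j,0.46+0.00j]]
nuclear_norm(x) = 4.79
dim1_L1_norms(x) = [3.25, 3.82, 1.22]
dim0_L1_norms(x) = [2.58, 2.27, 3.44]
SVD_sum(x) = [[-1.23,0.19,-1.36], [1.34,-0.21,1.48], [-0.25,0.04,-0.28]] + [[0.55,-0.84,-0.62], [0.57,-0.87,-0.64], [0.35,-0.54,-0.39]] + [[0.04, 0.05, -0.03], [0.02, 0.02, -0.01], [-0.09, -0.11, 0.07]]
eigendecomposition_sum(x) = [[-0.36+0.55j, -0.32-0.47j, (-0.93+0.1j)], [(0.92+0.31j), (-0.55+0.63j), (0.49+1.29j)], [0.03+0.35j, -0.29-0.09j, -0.36+0.36j]] + [[-0.36-0.55j,  -0.32+0.47j,  -0.93-0.10j], [0.92-0.31j,  -0.55-0.63j,  0.49-1.29j], [(0.03-0.35j),  -0.29+0.09j,  -0.36-0.36j]] + [[(0.08+0j), (0.04-0j), -0.15-0.00j],  [0.08+0.00j, (0.04-0j), -0.16-0.00j],  [(-0.06-0j), (-0.03+0j), 0.11+0.00j]]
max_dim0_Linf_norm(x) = 2.01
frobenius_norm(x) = 3.33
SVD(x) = [[-0.67,-0.63,-0.38],[0.73,-0.66,-0.19],[-0.14,-0.41,0.90]] @ diag([2.7552324145402873, 1.8590692567267144, 0.1784820454838124]) @ [[0.67, -0.1, 0.74], [-0.47, 0.71, 0.52], [-0.58, -0.69, 0.43]]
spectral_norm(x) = 2.76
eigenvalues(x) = [(-1.27+1.54j), (-1.27-1.54j), (0.23+0j)]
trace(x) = -2.30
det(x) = 0.91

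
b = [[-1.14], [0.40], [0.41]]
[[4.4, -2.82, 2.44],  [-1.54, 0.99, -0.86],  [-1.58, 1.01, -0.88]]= b@ [[-3.86, 2.47, -2.14]]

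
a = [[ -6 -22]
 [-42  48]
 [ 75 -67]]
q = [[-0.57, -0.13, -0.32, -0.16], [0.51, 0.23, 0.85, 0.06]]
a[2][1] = -67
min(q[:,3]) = -0.163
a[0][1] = -22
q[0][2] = -0.32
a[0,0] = -6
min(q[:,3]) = -0.163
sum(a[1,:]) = 6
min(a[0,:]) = -22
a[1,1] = 48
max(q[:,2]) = 0.854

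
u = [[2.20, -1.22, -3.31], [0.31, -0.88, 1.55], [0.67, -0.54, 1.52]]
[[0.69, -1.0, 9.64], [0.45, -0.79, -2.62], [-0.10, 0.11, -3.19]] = u @ [[-0.55, 0.92, -0.3], [-1.04, 1.72, -1.58], [-0.19, 0.28, -2.53]]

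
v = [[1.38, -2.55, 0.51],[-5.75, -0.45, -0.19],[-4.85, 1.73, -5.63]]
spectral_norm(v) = 8.94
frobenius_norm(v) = 10.01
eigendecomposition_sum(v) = [[2.57, -1.37, 0.16], [-3.15, 1.68, -0.20], [-1.84, 0.98, -0.11]] + [[-1.71, -1.21, -0.32], [-3.04, -2.16, -0.56], [1.49, 1.06, 0.28]] + [[0.52, 0.04, 0.66],[0.44, 0.03, 0.57],[-4.51, -0.31, -5.79]]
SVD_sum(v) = [[1.55, -0.37, 1.03], [-3.87, 0.91, -2.56], [-6.02, 1.42, -3.98]] + [[-0.38, -0.29, 0.48], [-1.88, -1.43, 2.33], [1.11, 0.85, -1.37]] + [[0.21, -1.89, -0.99], [-0.01, 0.07, 0.04], [0.06, -0.53, -0.28]]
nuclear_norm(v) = 15.08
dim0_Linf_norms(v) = [5.75, 2.55, 5.63]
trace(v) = -4.70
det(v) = 77.96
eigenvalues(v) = [4.14, -3.59, -5.24]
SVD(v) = [[-0.21, -0.17, 0.96],[0.53, -0.85, -0.04],[0.82, 0.50, 0.27]] @ diag([8.940115177122163, 3.9085214827855737, 2.2311881225915497]) @ [[-0.82, 0.19, -0.54], [0.57, 0.43, -0.7], [0.10, -0.88, -0.46]]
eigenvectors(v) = [[-0.58, 0.45, -0.11], [0.71, 0.8, -0.10], [0.41, -0.39, 0.99]]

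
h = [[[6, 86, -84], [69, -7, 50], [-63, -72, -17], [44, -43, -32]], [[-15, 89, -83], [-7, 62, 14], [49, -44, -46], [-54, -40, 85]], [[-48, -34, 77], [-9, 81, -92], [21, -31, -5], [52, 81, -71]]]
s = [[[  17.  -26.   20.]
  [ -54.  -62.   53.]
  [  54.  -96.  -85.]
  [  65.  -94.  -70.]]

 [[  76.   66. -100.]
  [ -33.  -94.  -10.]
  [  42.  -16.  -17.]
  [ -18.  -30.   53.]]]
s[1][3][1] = -30.0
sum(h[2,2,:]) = -15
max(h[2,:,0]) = 52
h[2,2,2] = -5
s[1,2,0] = 42.0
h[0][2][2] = -17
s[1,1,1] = -94.0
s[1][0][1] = 66.0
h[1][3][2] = 85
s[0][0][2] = 20.0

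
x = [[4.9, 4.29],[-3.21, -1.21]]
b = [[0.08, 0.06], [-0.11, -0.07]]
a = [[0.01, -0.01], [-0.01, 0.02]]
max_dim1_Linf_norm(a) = 0.02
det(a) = 0.00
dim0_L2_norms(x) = [5.86, 4.46]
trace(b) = 0.01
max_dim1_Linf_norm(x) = 4.9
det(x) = 7.84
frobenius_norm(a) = 0.03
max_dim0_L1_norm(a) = 0.03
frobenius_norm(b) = 0.16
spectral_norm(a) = 0.03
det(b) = 0.00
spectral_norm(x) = 7.28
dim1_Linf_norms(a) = [0.01, 0.02]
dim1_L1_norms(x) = [9.19, 4.42]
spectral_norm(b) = 0.16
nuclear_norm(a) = 0.03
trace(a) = 0.03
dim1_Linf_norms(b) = [0.08, 0.11]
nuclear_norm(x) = 8.36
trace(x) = 3.69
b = a @ x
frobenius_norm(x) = 7.36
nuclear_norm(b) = 0.17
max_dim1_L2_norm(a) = 0.02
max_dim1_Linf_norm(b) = 0.11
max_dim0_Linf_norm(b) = 0.11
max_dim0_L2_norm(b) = 0.14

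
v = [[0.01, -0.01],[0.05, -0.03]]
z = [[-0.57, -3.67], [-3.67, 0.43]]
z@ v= [[-0.19,0.12], [-0.02,0.02]]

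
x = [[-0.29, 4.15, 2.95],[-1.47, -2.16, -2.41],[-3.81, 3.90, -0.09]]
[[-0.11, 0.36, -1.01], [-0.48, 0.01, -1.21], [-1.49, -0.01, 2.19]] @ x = [[3.35, -5.17, -1.10],[4.73, -6.73, -1.33],[-7.9, 2.38, -4.57]]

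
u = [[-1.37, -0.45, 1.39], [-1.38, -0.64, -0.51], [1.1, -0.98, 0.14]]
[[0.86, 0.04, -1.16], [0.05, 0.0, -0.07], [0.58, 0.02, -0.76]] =u @ [[0.02, 0.0, -0.02], [-0.5, -0.02, 0.66], [0.48, 0.02, -0.64]]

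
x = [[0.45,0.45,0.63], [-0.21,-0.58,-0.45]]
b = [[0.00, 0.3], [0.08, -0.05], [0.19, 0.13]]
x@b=[[0.16, 0.19], [-0.13, -0.09]]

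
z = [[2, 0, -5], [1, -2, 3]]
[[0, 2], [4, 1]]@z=[[2, -4, 6], [9, -2, -17]]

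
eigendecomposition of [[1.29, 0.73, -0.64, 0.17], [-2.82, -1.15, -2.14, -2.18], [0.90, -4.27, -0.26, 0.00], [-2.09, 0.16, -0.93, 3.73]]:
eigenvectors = [[(-0+0j), -0.18+0.34j, -0.18-0.34j, (-0.19+0j)], [0.65+0.00j, (-0.41-0.26j), (-0.41+0.26j), -0.43+0.00j], [(0.76+0j), (0.72+0j), 0.72-0.00j, (0.42+0j)], [(0.08+0j), -0.12+0.29j, -0.12-0.29j, 0.77+0.00j]]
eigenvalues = [(-3.91+0j), (1.94+1.95j), (1.94-1.95j), (3.65+0j)]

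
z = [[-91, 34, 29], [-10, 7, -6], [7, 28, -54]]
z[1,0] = -10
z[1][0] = -10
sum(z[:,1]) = 69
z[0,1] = 34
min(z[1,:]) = -10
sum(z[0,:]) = -28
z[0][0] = -91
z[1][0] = -10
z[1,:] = [-10, 7, -6]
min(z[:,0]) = -91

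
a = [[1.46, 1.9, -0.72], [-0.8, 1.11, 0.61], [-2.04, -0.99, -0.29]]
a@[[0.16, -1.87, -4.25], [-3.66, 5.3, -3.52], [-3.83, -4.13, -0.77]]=[[-3.96, 10.31, -12.34], [-6.53, 4.86, -0.98], [4.41, -0.23, 12.38]]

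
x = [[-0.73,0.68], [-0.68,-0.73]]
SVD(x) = [[-0.73, -0.68], [-0.68, 0.73]] @ diag([0.9976472322419383, 0.9976472322419383]) @ [[1.0,  0.0], [-0.0,  -1.00]]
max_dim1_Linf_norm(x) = 0.73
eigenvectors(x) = [[(0.71+0j), 0.71-0.00j], [0.71j, 0.00-0.71j]]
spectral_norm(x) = 1.00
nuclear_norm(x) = 2.00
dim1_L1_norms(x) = [1.41, 1.41]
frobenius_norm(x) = 1.41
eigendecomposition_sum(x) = [[(-0.36+0.34j), (0.34+0.36j)], [(-0.34-0.36j), -0.36+0.34j]] + [[-0.36-0.34j, 0.34-0.36j], [-0.34+0.36j, (-0.36-0.34j)]]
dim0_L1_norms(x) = [1.41, 1.41]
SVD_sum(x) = [[-0.73, 0.0], [-0.68, 0.0]] + [[0.00, 0.68], [0.00, -0.73]]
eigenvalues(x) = [(-0.73+0.68j), (-0.73-0.68j)]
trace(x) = -1.46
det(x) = 1.00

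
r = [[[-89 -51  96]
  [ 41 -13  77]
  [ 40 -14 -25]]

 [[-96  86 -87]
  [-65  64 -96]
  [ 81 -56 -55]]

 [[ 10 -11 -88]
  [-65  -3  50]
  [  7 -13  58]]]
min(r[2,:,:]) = -88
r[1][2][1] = -56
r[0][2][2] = -25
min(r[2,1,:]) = -65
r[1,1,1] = 64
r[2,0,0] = 10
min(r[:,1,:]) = -96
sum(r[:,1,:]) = -10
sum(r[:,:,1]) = -11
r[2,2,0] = 7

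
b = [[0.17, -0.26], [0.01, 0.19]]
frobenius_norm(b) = 0.36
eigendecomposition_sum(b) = [[(0.09+0.04j),(-0.13+0.47j)], [(0.01-0.02j),0.10+0.01j]] + [[0.09-0.04j, (-0.13-0.47j)], [(0.01+0.02j), (0.1-0.01j)]]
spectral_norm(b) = 0.35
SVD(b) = [[-0.88, 0.48], [0.48, 0.88]] @ diag([0.3503993620398446, 0.09960063796015546]) @ [[-0.41, 0.91], [0.91, 0.41]]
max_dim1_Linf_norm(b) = 0.26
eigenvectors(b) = [[0.98+0.00j, (0.98-0j)], [(-0.04-0.19j), -0.04+0.19j]]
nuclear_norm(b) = 0.45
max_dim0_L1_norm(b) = 0.45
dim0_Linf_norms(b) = [0.17, 0.26]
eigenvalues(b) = [(0.18+0.05j), (0.18-0.05j)]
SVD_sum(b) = [[0.13,-0.28],[-0.07,0.15]] + [[0.04, 0.02], [0.08, 0.04]]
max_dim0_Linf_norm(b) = 0.26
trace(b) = 0.36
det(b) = 0.03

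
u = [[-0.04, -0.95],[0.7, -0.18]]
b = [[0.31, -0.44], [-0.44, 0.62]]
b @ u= [[-0.32, -0.22], [0.45, 0.31]]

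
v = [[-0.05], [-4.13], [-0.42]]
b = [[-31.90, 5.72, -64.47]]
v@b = [[1.6, -0.29, 3.22], [131.75, -23.62, 266.26], [13.4, -2.40, 27.08]]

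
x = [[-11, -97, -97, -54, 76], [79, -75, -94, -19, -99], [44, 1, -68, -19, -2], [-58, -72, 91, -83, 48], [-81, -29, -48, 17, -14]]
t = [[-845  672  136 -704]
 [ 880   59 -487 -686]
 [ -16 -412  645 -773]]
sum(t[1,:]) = -234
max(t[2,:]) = 645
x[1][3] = -19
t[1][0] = 880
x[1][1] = -75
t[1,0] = 880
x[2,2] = -68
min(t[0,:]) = -845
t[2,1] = -412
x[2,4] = -2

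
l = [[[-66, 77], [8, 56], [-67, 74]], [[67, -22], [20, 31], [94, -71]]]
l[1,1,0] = 20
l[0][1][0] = 8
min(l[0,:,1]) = 56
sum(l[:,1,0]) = 28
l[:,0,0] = [-66, 67]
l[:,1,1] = [56, 31]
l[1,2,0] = 94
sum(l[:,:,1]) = 145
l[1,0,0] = 67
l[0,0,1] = 77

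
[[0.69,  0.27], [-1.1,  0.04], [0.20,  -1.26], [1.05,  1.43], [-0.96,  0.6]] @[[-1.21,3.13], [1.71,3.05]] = [[-0.37,2.98], [1.4,-3.32], [-2.4,-3.22], [1.17,7.65], [2.19,-1.17]]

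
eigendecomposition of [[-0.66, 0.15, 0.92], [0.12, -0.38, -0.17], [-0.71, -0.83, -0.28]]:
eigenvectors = [[0.77+0.00j,  (0.77-0j),  -0.76+0.00j], [-0.15-0.07j,  -0.15+0.07j,  (0.59+0j)], [0.22+0.58j,  0.22-0.58j,  -0.26+0.00j]]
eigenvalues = [(-0.43+0.67j), (-0.43-0.67j), (-0.46+0j)]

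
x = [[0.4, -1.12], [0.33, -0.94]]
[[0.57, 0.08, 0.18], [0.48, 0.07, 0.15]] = x@ [[-0.21, -0.19, -0.09], [-0.58, -0.14, -0.19]]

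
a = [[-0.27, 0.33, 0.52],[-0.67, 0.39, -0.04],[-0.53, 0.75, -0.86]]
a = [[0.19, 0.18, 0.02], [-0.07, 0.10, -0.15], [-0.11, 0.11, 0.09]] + [[-0.46,0.15,0.5], [-0.60,0.29,0.11], [-0.42,0.64,-0.95]]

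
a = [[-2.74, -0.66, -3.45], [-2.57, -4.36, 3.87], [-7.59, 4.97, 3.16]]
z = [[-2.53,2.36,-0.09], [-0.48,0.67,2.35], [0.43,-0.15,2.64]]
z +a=[[-5.27, 1.7, -3.54], [-3.05, -3.69, 6.22], [-7.16, 4.82, 5.80]]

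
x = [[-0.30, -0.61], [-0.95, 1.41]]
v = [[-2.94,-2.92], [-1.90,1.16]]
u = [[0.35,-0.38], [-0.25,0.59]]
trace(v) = -1.78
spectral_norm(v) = 4.19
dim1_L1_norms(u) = [0.73, 0.84]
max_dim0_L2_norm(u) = 0.7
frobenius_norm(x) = 1.83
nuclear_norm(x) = 2.31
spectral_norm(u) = 0.81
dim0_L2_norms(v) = [3.5, 3.14]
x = v @ u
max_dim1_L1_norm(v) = 5.86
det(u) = 0.11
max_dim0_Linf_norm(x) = 1.41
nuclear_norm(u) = 0.95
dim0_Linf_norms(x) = [0.95, 1.41]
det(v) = -8.96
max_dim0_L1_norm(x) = 2.02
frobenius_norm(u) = 0.82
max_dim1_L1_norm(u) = 0.84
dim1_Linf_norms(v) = [2.94, 1.9]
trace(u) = 0.94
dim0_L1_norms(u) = [0.6, 0.97]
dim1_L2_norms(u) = [0.52, 0.64]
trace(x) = 1.11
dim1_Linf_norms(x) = [0.61, 1.41]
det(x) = -1.00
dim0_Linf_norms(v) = [2.94, 2.92]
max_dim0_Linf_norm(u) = 0.59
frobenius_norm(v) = 4.70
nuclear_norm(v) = 6.33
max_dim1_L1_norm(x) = 2.36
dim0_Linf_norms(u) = [0.35, 0.59]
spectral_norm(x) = 1.74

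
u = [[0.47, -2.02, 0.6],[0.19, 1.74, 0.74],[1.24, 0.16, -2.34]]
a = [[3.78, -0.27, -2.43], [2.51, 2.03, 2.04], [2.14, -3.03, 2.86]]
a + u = [[4.25, -2.29, -1.83], [2.70, 3.77, 2.78], [3.38, -2.87, 0.52]]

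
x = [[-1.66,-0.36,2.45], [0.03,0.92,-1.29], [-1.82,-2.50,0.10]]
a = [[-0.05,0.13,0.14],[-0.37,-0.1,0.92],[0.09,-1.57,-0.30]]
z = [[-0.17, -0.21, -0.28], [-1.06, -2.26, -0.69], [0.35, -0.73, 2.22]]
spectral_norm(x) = 3.86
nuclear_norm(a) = 2.61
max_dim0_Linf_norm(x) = 2.5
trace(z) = -0.21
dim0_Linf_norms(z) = [1.06, 2.26, 2.22]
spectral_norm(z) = 2.63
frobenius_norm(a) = 1.90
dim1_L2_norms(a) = [0.2, 1.0, 1.6]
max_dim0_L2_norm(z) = 2.38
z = a @ x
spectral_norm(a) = 1.61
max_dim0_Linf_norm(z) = 2.26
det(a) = 0.01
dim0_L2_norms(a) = [0.38, 1.58, 0.98]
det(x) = 8.28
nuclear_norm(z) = 4.99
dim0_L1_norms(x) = [3.51, 3.78, 3.84]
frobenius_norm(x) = 4.58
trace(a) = -0.45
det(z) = 0.06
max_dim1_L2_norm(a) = 1.6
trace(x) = -0.64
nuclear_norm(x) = 7.08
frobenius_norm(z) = 3.53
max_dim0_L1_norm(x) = 3.84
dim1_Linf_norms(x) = [2.45, 1.29, 2.5]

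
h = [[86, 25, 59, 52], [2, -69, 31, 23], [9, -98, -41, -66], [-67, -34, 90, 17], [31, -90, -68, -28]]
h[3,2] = 90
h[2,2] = -41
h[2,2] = -41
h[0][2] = 59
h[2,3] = -66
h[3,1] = -34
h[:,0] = [86, 2, 9, -67, 31]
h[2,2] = -41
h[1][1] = -69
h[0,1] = 25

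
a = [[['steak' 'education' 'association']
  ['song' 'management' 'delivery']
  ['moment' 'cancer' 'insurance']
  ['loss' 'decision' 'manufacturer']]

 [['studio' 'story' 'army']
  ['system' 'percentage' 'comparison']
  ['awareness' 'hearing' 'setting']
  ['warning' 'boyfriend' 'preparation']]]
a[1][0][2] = 'army'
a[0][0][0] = 'steak'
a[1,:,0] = ['studio', 'system', 'awareness', 'warning']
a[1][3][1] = 'boyfriend'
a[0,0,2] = 'association'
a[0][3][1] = 'decision'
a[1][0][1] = 'story'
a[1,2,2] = 'setting'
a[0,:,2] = ['association', 'delivery', 'insurance', 'manufacturer']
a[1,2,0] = 'awareness'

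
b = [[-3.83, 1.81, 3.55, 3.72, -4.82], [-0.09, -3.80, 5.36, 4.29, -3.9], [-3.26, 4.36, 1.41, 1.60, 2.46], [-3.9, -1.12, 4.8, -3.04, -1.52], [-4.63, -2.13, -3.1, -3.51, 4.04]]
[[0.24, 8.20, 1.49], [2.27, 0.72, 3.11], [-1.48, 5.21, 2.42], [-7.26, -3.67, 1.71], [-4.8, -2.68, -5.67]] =b @[[0.55, -0.64, 0.51], [-0.07, 0.76, 0.43], [-0.49, -0.56, 1.01], [0.99, 1.1, 0.09], [-0.11, -0.47, 0.26]]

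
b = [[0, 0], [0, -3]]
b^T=[[0, 0], [0, -3]]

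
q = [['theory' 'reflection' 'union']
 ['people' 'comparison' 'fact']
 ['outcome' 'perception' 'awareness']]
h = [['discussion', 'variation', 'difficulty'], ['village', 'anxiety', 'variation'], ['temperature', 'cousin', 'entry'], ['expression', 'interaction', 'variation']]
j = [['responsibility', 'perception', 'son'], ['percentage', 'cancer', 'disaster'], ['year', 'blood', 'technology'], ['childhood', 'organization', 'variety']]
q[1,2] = 'fact'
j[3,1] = 'organization'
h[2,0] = 'temperature'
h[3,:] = ['expression', 'interaction', 'variation']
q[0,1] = 'reflection'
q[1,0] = 'people'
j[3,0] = 'childhood'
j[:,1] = ['perception', 'cancer', 'blood', 'organization']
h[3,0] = 'expression'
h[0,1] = 'variation'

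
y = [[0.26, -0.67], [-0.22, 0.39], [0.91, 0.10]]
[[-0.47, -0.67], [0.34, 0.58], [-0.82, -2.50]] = y@ [[-0.94, -2.74], [0.34, -0.07]]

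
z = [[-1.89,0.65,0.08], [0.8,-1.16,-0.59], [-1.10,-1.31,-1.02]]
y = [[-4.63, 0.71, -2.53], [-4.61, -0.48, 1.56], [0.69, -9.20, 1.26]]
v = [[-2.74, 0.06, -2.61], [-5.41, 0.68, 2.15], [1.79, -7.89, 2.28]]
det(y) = -166.90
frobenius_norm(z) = 3.21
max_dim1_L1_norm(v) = 11.96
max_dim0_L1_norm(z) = 3.79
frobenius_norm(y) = 11.79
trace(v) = 0.22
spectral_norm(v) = 8.73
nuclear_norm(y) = 18.67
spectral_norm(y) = 9.46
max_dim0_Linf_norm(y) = 9.2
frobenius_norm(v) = 10.92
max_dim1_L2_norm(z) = 2.0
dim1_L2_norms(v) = [3.78, 5.86, 8.41]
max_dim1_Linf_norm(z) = 1.89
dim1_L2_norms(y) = [5.32, 4.89, 9.31]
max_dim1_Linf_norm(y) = 9.2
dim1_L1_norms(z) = [2.62, 2.55, 3.43]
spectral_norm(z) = 2.38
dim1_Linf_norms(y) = [4.63, 4.61, 9.2]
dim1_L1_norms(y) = [7.87, 6.65, 11.15]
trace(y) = -3.85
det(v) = -157.99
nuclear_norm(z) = 4.53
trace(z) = -4.07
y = z + v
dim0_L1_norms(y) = [9.93, 10.39, 5.35]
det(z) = -0.01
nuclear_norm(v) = 17.64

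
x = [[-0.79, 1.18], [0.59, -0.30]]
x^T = [[-0.79, 0.59],  [1.18, -0.3]]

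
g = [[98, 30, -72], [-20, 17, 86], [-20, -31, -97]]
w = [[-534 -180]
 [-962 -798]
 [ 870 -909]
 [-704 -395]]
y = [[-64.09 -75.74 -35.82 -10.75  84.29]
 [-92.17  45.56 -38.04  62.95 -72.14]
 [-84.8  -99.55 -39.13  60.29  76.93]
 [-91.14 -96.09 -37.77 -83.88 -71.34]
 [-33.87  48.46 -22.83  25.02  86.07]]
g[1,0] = -20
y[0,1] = -75.74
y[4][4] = 86.07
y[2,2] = -39.13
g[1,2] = 86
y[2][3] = 60.29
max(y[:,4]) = 86.07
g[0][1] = 30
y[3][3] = -83.88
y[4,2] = -22.83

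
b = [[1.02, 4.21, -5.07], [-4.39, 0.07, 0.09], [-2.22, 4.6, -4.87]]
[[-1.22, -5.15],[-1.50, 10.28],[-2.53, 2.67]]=b @ [[0.33,-2.32], [-0.55,0.35], [-0.15,0.84]]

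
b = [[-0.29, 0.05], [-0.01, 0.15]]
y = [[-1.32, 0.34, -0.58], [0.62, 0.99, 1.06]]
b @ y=[[0.41, -0.05, 0.22], [0.11, 0.15, 0.16]]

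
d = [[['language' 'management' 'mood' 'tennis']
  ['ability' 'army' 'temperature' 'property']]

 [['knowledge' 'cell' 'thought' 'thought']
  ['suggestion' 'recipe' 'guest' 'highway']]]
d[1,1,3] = 'highway'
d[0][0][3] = 'tennis'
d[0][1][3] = 'property'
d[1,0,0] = 'knowledge'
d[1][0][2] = 'thought'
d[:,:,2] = [['mood', 'temperature'], ['thought', 'guest']]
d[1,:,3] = ['thought', 'highway']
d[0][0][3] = 'tennis'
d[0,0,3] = 'tennis'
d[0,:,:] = [['language', 'management', 'mood', 'tennis'], ['ability', 'army', 'temperature', 'property']]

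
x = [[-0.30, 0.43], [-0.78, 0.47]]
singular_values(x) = [1.03, 0.19]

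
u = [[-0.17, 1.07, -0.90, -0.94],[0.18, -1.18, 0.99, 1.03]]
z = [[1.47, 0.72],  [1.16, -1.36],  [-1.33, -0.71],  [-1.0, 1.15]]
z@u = [[-0.12, 0.72, -0.61, -0.64], [-0.44, 2.85, -2.39, -2.49], [0.10, -0.59, 0.49, 0.52], [0.38, -2.43, 2.04, 2.12]]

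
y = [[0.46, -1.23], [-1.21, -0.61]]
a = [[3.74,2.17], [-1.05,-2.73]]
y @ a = [[3.01, 4.36], [-3.88, -0.96]]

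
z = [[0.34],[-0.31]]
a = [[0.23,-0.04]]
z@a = [[0.08, -0.01], [-0.07, 0.01]]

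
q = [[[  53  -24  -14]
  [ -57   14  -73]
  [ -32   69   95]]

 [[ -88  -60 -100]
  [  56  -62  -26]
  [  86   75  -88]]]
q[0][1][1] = 14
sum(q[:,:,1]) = 12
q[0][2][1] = 69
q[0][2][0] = -32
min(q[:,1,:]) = -73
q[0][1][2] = -73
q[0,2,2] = 95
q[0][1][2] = -73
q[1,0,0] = -88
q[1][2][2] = -88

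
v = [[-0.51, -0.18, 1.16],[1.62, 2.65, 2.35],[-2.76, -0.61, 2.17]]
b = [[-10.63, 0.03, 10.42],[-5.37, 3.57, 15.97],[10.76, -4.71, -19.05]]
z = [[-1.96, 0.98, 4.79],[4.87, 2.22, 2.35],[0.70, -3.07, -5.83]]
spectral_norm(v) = 3.94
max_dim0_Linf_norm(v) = 2.76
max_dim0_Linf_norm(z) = 5.83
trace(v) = 4.31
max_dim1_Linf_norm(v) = 2.76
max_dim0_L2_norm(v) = 3.4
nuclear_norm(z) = 14.95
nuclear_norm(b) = 38.29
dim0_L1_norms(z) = [7.53, 6.27, 12.97]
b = z @ v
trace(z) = -5.57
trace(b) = -26.11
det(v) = 5.47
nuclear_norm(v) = 8.03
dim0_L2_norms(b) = [16.05, 5.91, 26.95]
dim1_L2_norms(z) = [5.27, 5.85, 6.63]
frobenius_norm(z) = 10.29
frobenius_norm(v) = 5.43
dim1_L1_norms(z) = [7.73, 9.44, 9.6]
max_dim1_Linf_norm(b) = 19.05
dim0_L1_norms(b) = [26.76, 8.31, 45.44]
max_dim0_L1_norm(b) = 45.44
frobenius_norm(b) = 31.92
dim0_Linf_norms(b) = [10.76, 4.71, 19.05]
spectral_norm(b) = 31.38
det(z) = -38.40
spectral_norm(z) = 8.68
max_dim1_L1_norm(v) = 6.62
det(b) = -211.27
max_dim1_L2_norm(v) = 3.89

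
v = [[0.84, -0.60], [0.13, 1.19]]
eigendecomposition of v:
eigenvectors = [[(0.91+0j),(0.91-0j)], [-0.26-0.33j,-0.26+0.33j]]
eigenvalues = [(1.02+0.22j), (1.02-0.22j)]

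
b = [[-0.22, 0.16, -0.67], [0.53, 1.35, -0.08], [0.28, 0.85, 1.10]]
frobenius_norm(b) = 2.15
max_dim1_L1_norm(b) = 2.23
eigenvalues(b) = [(-0.27+0j), (1.25+0.48j), (1.25-0.48j)]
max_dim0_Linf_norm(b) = 1.35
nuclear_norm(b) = 3.19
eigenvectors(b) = [[(0.95+0j), (0.3-0.14j), (0.3+0.14j)], [(-0.31+0j), (-0.24-0.41j), -0.24+0.41j], [-0.00+0.00j, (-0.81+0j), (-0.81-0j)]]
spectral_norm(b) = 1.82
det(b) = -0.49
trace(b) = 2.23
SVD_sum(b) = [[-0.08, -0.2, -0.11], [0.41, 1.05, 0.56], [0.42, 1.08, 0.57]] + [[0.04, 0.3, -0.58],[0.04, 0.32, -0.63],[-0.03, -0.26, 0.51]] + [[-0.18,0.06,0.02],[0.08,-0.03,-0.01],[-0.11,0.04,0.01]]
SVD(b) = [[0.13, -0.58, -0.8], [-0.69, -0.63, 0.35], [-0.71, 0.51, -0.49]] @ diag([1.8207198353694418, 1.1279741722583363, 0.23717830383574123]) @ [[-0.33, -0.83, -0.45],[-0.06, -0.45, 0.89],[0.94, -0.32, -0.10]]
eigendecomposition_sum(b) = [[(-0.24+0j), (0.08+0j), -0.11+0.00j], [(0.08-0j), (-0.03-0j), (0.04-0j)], [-0j, (-0-0j), -0j]] + [[(0.01+0.16j), 0.04+0.48j, (-0.28-0.06j)], [0.23-0.04j, 0.69-0.11j, (-0.06+0.41j)], [(0.14-0.36j), 0.43-1.11j, 0.55+0.44j]] + [[(0.01-0.16j),(0.04-0.48j),(-0.28+0.06j)], [(0.23+0.04j),(0.69+0.11j),(-0.06-0.41j)], [(0.14+0.36j),0.43+1.11j,0.55-0.44j]]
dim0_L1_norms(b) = [1.03, 2.36, 1.85]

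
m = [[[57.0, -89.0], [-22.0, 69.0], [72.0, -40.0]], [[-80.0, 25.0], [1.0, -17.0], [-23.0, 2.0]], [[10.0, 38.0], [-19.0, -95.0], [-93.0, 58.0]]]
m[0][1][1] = 69.0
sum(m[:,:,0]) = -97.0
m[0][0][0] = 57.0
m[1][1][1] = -17.0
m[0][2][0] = 72.0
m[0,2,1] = -40.0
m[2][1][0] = -19.0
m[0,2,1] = -40.0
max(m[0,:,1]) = 69.0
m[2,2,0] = -93.0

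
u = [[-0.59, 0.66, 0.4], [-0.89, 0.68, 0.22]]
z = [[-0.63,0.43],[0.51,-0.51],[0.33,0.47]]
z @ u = [[-0.01, -0.12, -0.16], [0.15, -0.01, 0.09], [-0.61, 0.54, 0.24]]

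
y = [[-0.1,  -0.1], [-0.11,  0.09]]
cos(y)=[[0.99, -0.00], [-0.00, 0.99]]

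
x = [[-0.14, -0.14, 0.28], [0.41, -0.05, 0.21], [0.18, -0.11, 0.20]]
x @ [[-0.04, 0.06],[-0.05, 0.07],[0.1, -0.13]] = [[0.04,-0.05], [0.01,-0.01], [0.02,-0.02]]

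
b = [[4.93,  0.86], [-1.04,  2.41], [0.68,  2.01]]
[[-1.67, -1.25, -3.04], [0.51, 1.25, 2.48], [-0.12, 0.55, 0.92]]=b@[[-0.35, -0.32, -0.74], [0.06, 0.38, 0.71]]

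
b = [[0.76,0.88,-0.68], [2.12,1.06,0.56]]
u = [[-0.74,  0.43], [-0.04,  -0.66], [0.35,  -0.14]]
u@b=[[0.35, -0.20, 0.74], [-1.43, -0.73, -0.34], [-0.03, 0.16, -0.32]]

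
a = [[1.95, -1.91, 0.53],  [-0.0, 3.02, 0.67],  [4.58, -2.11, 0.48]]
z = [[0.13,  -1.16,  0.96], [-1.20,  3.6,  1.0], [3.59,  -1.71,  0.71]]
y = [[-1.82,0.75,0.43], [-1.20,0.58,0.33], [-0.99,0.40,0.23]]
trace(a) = 5.45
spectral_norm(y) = 2.67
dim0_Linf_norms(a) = [4.58, 3.02, 0.67]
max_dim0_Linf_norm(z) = 3.6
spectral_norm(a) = 5.93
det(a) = -7.61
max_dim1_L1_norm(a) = 7.17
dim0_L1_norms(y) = [4.01, 1.73, 0.99]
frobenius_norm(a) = 6.55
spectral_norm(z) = 5.15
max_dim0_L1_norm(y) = 4.01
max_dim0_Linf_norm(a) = 4.58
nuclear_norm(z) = 8.80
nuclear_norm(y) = 2.75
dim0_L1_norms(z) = [4.92, 6.47, 2.67]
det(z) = -15.04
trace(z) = 4.44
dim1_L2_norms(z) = [1.51, 3.92, 4.04]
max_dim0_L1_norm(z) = 6.47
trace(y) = -1.01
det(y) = -0.00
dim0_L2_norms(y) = [2.39, 1.03, 0.59]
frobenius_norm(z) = 5.83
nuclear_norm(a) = 9.15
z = a + y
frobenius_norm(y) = 2.67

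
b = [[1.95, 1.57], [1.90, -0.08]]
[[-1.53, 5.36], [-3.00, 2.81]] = b @ [[-1.54, 1.54], [0.94, 1.5]]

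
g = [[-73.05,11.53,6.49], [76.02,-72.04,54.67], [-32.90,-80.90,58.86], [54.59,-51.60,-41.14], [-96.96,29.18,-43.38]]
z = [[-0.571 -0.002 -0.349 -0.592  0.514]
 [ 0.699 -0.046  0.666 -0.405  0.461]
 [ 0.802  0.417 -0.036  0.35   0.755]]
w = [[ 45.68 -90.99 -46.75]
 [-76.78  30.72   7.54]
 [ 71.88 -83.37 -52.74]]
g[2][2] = 58.86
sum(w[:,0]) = 40.779999999999994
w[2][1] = -83.37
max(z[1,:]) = 0.699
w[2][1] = -83.37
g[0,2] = 6.49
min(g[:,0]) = -96.96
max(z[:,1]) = 0.417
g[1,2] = 54.67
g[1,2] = 54.67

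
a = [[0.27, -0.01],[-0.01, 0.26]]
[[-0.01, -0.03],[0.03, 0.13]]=a @ [[-0.02, -0.09], [0.13, 0.49]]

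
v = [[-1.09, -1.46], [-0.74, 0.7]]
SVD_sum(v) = [[-1.01,-1.51], [0.09,0.14]] + [[-0.08, 0.05], [-0.83, 0.56]]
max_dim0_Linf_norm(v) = 1.46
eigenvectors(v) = [[-0.95, 0.54], [-0.31, -0.84]]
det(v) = -1.84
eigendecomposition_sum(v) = [[-1.29,-0.83], [-0.42,-0.27]] + [[0.20, -0.63], [-0.32, 0.97]]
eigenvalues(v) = [-1.57, 1.18]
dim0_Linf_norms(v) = [1.09, 1.46]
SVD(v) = [[-1.00, 0.09], [0.09, 1.00]] @ diag([1.8275264533489113, 1.0086858095115399]) @ [[0.56, 0.83], [-0.83, 0.56]]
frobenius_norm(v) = 2.09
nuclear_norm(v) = 2.84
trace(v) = -0.39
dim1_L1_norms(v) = [2.55, 1.44]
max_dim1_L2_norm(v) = 1.82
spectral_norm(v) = 1.83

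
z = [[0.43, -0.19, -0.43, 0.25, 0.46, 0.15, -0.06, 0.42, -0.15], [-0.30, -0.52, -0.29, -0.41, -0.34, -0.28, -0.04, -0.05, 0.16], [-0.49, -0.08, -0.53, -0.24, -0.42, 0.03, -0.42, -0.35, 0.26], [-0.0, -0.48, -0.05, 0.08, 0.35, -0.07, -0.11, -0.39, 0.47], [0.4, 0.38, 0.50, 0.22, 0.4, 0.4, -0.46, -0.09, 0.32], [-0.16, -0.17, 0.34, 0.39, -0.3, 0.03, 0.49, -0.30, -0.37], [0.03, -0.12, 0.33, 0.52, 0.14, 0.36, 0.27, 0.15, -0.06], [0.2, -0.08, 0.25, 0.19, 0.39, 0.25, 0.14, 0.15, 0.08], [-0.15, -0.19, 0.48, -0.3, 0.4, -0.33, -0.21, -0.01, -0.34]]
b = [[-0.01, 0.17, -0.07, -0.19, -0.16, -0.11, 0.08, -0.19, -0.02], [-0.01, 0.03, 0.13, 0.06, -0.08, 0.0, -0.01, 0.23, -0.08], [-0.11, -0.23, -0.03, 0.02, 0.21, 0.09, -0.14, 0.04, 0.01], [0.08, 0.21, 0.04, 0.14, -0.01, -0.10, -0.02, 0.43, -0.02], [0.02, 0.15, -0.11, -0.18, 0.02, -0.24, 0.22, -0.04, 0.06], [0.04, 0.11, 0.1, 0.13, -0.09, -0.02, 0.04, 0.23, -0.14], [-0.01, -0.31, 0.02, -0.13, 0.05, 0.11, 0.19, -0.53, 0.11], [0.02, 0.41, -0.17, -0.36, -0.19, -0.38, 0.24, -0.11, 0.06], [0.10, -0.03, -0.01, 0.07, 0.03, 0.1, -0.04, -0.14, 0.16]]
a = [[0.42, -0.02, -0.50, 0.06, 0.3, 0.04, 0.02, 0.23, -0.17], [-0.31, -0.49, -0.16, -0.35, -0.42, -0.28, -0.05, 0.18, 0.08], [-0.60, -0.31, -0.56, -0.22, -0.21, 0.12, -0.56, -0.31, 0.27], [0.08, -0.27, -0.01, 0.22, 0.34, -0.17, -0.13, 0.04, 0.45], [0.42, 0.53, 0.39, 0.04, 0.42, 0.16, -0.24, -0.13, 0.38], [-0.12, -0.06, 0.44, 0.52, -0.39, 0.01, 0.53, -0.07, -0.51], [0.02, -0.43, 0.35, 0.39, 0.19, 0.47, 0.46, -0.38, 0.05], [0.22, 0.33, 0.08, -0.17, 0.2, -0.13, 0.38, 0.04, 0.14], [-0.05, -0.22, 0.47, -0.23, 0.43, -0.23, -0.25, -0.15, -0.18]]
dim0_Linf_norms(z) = [0.49, 0.52, 0.53, 0.52, 0.46, 0.4, 0.49, 0.42, 0.47]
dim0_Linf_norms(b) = [0.11, 0.41, 0.17, 0.36, 0.21, 0.38, 0.24, 0.53, 0.16]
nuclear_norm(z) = 6.91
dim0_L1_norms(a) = [2.24, 2.66, 2.96, 2.2, 2.9, 1.61, 2.62, 1.53, 2.23]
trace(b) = 0.37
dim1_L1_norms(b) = [1.0, 0.63, 0.88, 1.05, 1.04, 0.9, 1.46, 1.94, 0.68]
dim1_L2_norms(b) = [0.39, 0.3, 0.37, 0.52, 0.42, 0.35, 0.68, 0.76, 0.27]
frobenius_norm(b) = 1.43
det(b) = 0.00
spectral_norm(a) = 1.61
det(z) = 0.01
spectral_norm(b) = 0.97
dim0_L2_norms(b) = [0.18, 0.65, 0.28, 0.51, 0.35, 0.5, 0.41, 0.8, 0.27]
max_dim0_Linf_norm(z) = 0.53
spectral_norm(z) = 1.73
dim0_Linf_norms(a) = [0.6, 0.53, 0.56, 0.52, 0.43, 0.47, 0.56, 0.38, 0.51]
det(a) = 0.01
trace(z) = -0.03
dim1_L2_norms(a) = [0.78, 0.88, 1.17, 0.7, 1.02, 1.09, 1.04, 0.64, 0.82]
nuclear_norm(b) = 2.82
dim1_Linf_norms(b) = [0.19, 0.23, 0.23, 0.43, 0.24, 0.23, 0.53, 0.41, 0.16]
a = z + b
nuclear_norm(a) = 7.08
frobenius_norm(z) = 2.76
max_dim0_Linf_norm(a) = 0.6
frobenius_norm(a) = 2.76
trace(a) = 0.34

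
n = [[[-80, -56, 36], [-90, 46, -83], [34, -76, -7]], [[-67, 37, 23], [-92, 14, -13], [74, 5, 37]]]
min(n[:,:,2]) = -83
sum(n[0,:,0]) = -136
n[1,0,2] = 23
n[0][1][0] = -90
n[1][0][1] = 37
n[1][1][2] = -13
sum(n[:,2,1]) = -71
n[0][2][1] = -76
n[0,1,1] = 46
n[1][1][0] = -92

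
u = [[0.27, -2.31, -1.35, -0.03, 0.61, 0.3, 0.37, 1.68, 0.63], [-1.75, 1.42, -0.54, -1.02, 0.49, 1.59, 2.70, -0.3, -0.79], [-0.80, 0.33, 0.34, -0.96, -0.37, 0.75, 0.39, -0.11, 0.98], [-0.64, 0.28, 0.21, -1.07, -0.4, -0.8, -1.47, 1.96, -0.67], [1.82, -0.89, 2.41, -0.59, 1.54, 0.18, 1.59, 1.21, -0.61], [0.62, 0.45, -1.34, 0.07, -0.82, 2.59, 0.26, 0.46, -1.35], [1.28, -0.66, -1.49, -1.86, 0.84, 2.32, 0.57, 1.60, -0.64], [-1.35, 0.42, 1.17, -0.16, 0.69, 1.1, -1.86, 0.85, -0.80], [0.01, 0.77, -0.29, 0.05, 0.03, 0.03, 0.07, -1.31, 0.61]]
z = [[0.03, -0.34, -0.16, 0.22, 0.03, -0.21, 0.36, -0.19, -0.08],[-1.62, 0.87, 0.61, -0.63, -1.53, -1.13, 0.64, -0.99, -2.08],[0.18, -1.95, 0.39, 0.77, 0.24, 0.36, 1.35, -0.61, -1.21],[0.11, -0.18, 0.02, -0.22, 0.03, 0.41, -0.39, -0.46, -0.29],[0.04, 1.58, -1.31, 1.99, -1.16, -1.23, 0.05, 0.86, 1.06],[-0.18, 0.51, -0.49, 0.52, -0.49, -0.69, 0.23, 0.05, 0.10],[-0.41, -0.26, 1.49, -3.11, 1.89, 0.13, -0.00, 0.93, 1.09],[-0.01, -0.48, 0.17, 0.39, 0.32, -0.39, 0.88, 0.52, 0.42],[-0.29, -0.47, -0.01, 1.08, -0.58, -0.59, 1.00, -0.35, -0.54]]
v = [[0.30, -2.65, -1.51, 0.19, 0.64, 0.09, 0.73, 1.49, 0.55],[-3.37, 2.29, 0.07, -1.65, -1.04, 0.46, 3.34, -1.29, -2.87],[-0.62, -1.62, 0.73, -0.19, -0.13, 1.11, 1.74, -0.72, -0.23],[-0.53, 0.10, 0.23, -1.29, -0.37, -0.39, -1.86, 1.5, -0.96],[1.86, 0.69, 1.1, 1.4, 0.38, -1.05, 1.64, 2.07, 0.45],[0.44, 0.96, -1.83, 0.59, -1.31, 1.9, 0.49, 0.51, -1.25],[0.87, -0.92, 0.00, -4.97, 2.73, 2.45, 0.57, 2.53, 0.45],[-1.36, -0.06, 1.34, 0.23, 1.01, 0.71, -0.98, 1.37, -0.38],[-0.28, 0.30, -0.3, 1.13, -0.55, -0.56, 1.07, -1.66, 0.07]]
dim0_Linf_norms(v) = [3.37, 2.65, 1.83, 4.97, 2.73, 2.45, 3.34, 2.53, 2.87]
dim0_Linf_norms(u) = [1.82, 2.31, 2.41, 1.86, 1.54, 2.59, 2.7, 1.96, 1.35]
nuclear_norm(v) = 32.00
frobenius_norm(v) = 12.67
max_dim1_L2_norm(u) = 4.15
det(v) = 1012.27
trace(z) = -0.80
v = u + z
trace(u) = 7.12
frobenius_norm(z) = 7.79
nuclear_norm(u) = 25.76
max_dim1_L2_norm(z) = 4.22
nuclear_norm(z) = 15.56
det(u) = -737.30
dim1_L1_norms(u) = [7.55, 10.6, 5.03, 7.5, 10.84, 7.96, 11.26, 8.4, 3.17]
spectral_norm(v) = 7.51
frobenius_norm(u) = 9.97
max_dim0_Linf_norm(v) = 4.97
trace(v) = 6.32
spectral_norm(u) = 5.64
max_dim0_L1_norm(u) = 9.66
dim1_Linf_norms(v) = [2.65, 3.37, 1.74, 1.86, 2.07, 1.9, 4.97, 1.37, 1.66]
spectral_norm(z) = 5.27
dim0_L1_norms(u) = [8.54, 7.53, 9.14, 5.81, 5.79, 9.66, 9.28, 9.48, 7.08]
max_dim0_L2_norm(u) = 4.14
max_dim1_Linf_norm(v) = 4.97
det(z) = -0.00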